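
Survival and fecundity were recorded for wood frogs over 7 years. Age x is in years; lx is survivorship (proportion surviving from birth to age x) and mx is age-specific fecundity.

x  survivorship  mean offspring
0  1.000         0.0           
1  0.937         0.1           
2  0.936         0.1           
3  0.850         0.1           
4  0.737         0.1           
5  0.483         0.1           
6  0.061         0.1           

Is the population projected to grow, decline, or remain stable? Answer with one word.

R0 = Σ lx·mx = 0 + 0.0937 + 0.0936 + 0.085 + 0.0737 + 0.0483 + 0.0061 = 0.4004
R0 < 1, so the population is declining.

declining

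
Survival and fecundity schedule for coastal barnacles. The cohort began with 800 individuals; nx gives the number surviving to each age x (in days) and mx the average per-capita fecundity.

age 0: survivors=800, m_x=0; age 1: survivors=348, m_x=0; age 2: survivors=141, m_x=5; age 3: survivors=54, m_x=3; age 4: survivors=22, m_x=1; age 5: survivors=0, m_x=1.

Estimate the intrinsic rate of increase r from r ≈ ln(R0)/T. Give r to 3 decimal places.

0.047

lx = nx/n0 = nx/800: 1, 0.435, 0.17625, 0.0675, 0.0275, 0
R0 = Σ lx·mx = 0 + 0 + 0.88125 + 0.2025 + 0.0275 + 0 = 1.11125
Σ x·lx·mx = 2.48; T = 2.48/1.11125 = 2.23172…
r ≈ ln(R0)/T = ln(1.11125)/2.23172… = 0.04727… → 0.047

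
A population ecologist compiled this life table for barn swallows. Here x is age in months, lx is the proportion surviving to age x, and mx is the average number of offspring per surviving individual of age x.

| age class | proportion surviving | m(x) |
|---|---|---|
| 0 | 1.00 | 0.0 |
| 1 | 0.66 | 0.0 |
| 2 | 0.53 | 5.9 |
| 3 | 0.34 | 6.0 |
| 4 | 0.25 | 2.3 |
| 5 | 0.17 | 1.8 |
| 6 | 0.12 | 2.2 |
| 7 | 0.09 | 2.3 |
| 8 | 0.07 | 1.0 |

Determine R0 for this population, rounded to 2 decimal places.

lx·mx by age: 0, 0, 3.127, 2.04, 0.575, 0.306, 0.264, 0.207, 0.07
R0 = Σ lx·mx = 6.589 → 6.59

6.59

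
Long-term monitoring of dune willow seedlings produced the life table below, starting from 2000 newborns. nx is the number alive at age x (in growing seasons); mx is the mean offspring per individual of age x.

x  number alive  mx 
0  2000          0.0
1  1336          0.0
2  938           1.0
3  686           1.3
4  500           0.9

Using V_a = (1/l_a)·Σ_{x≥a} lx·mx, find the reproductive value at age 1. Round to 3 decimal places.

1.706

lx = nx/n0 = nx/2000: 1, 0.668, 0.469, 0.343, 0.25
lx·mx for x ≥ 1: 0, 0.469, 0.4459, 0.225 → sum = 1.1399
V_1 = 1.1399 / l_1 = 1.1399 / 0.668 = 1.706437… → 1.706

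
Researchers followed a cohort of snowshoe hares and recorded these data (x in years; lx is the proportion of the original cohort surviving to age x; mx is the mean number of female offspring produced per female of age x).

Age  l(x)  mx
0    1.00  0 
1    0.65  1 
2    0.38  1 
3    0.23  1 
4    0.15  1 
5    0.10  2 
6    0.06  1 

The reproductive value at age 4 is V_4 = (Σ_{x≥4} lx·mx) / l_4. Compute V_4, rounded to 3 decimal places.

lx·mx for x ≥ 4: 0.15, 0.2, 0.06 → sum = 0.41
V_4 = 0.41 / l_4 = 0.41 / 0.15 = 2.733333… → 2.733

2.733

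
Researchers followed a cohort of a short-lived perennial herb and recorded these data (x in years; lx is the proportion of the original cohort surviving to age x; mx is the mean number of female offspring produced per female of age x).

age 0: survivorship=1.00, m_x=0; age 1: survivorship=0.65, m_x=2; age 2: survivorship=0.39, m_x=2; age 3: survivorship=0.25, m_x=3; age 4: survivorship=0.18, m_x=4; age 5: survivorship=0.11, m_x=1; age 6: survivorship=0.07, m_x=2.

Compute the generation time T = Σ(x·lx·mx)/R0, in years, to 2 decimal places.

lx·mx: 0, 1.3, 0.78, 0.75, 0.72, 0.11, 0.14 → R0 = 3.8
x·lx·mx: 0, 1.3, 1.56, 2.25, 2.88, 0.55, 0.84 → Σ = 9.38
T = 9.38 / 3.8 = 2.468421… → 2.47

2.47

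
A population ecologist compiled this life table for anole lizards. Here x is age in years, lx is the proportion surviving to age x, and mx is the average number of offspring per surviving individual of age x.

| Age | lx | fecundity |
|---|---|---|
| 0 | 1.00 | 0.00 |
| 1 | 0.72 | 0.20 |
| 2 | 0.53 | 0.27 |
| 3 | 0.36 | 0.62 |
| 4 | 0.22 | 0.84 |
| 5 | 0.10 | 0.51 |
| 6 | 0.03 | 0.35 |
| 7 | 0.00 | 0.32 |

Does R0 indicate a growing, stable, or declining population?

declining

R0 = Σ lx·mx = 0 + 0.144 + 0.1431 + 0.2232 + 0.1848 + 0.051 + 0.0105 + 0 = 0.7566
R0 < 1, so the population is declining.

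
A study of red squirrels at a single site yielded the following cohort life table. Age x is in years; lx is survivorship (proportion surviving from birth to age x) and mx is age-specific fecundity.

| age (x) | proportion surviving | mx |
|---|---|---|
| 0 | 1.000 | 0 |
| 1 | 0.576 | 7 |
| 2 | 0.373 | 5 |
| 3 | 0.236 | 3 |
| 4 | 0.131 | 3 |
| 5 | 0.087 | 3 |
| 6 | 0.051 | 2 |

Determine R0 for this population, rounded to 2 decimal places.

7.36

lx·mx by age: 0, 4.032, 1.865, 0.708, 0.393, 0.261, 0.102
R0 = Σ lx·mx = 7.361 → 7.36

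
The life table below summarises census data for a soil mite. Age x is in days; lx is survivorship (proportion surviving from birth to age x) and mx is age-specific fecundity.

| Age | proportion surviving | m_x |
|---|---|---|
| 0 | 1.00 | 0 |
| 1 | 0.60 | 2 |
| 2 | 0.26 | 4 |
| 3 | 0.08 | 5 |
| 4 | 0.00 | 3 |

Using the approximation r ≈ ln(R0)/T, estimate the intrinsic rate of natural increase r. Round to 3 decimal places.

0.572

R0 = Σ lx·mx = 0 + 1.2 + 1.04 + 0.4 + 0 = 2.64
Σ x·lx·mx = 4.48; T = 4.48/2.64 = 1.69697…
r ≈ ln(R0)/T = ln(2.64)/1.69697… = 0.57207… → 0.572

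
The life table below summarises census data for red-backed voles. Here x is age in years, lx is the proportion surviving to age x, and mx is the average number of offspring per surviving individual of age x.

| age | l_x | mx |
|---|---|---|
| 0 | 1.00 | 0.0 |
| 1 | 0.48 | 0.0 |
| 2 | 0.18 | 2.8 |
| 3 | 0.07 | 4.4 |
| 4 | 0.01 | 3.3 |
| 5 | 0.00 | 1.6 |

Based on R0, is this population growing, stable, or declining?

declining

R0 = Σ lx·mx = 0 + 0 + 0.504 + 0.308 + 0.033 + 0 = 0.845
R0 < 1, so the population is declining.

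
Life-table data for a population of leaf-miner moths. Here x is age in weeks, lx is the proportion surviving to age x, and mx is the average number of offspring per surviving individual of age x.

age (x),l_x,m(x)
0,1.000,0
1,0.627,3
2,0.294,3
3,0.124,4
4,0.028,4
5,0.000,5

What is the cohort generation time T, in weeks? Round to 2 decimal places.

1.66

lx·mx: 0, 1.881, 0.882, 0.496, 0.112, 0 → R0 = 3.371
x·lx·mx: 0, 1.881, 1.764, 1.488, 0.448, 0 → Σ = 5.581
T = 5.581 / 3.371 = 1.655592… → 1.66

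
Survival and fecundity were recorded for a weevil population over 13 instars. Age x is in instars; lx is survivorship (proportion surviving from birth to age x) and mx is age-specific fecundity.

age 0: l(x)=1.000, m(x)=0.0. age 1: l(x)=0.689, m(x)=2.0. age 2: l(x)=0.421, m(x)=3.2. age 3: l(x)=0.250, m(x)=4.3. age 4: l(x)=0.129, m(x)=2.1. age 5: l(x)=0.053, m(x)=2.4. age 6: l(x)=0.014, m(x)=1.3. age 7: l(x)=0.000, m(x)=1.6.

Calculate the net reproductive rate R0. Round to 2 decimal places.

4.22

lx·mx by age: 0, 1.378, 1.3472, 1.075, 0.2709, 0.1272, 0.0182, 0
R0 = Σ lx·mx = 4.2165 → 4.22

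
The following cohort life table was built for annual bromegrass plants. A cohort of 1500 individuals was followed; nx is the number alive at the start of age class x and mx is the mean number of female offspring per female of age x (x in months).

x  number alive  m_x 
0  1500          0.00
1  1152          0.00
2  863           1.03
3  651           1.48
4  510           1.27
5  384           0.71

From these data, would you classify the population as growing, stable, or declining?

lx = nx/n0 = nx/1500: 1, 0.768, 0.57533…, 0.434, 0.34, 0.256
R0 = Σ lx·mx = 0 + 0 + 0.592593… + 0.64232 + 0.4318 + 0.18176 = 1.848473…
R0 > 1, so the population is growing.

growing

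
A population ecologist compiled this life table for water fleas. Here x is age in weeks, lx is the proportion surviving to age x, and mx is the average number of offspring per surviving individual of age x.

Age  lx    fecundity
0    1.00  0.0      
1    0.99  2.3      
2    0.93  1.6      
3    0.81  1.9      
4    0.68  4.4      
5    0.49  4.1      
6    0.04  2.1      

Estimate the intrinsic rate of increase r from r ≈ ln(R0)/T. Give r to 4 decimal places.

0.7509

R0 = Σ lx·mx = 0 + 2.277 + 1.488 + 1.539 + 2.992 + 2.009 + 0.084 = 10.389
Σ x·lx·mx = 32.387; T = 32.387/10.389 = 3.11743…
r ≈ ln(R0)/T = ln(10.389)/3.11743… = 0.750858… → 0.7509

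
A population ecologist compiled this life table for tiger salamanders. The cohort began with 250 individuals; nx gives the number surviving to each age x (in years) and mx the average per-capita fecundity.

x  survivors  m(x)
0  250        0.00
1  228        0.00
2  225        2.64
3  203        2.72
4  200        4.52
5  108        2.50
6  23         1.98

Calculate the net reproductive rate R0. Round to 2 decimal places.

9.46

lx = nx/n0 = nx/250: 1, 0.912, 0.9, 0.812, 0.8, 0.432, 0.092
lx·mx by age: 0, 0, 2.376, 2.20864, 3.616, 1.08, 0.18216
R0 = Σ lx·mx = 9.4628 → 9.46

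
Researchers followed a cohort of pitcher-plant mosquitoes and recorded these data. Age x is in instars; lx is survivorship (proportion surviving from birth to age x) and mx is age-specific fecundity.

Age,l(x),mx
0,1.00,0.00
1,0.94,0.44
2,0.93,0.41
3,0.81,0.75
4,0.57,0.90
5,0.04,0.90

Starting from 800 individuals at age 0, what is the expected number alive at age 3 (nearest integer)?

648

Expected survivors = N0 · l_3 = 800 × 0.81 = 648 → 648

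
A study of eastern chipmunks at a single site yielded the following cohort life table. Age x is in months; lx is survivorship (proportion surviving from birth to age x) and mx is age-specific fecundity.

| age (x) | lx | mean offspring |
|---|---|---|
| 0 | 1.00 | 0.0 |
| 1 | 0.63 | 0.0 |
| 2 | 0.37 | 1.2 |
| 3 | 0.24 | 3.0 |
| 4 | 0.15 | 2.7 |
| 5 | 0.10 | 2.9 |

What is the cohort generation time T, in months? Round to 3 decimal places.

3.291

lx·mx: 0, 0, 0.444, 0.72, 0.405, 0.29 → R0 = 1.859
x·lx·mx: 0, 0, 0.888, 2.16, 1.62, 1.45 → Σ = 6.118
T = 6.118 / 1.859 = 3.291017… → 3.291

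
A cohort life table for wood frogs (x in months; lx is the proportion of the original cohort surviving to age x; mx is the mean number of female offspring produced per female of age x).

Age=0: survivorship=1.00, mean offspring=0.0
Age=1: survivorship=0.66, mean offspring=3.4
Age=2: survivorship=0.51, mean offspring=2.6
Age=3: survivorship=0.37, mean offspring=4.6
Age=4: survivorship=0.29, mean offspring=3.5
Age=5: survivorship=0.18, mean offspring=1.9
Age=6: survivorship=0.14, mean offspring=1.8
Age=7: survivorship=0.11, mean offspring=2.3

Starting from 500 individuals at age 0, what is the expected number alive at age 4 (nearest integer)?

145

Expected survivors = N0 · l_4 = 500 × 0.29 = 145 → 145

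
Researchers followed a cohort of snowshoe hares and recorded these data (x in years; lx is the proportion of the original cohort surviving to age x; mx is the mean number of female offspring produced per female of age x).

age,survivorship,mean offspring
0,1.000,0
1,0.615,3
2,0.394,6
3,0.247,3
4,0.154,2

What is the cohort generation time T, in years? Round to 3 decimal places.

lx·mx: 0, 1.845, 2.364, 0.741, 0.308 → R0 = 5.258
x·lx·mx: 0, 1.845, 4.728, 2.223, 1.232 → Σ = 10.028
T = 10.028 / 5.258 = 1.907189… → 1.907

1.907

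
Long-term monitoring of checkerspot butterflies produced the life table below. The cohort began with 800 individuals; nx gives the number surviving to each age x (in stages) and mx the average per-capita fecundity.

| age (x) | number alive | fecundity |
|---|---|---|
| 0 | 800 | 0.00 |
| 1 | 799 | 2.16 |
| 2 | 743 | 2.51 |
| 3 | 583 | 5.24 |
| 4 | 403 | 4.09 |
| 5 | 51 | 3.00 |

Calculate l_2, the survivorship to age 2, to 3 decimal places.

0.929

l_2 = n_2/n_0 = 743/800 = 0.92875 → 0.929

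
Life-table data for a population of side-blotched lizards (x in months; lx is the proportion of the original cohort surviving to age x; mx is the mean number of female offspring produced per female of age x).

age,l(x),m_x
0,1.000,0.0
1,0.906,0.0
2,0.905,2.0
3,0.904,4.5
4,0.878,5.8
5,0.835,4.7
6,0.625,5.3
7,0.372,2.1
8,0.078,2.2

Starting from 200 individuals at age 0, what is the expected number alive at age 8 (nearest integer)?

Expected survivors = N0 · l_8 = 200 × 0.078 = 15.6 → 16

16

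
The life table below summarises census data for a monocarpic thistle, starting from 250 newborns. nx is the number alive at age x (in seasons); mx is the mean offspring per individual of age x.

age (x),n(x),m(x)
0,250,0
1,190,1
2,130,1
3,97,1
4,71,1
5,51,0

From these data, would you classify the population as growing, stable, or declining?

lx = nx/n0 = nx/250: 1, 0.76, 0.52, 0.388, 0.284, 0.204
R0 = Σ lx·mx = 0 + 0.76 + 0.52 + 0.388 + 0.284 + 0 = 1.952
R0 > 1, so the population is growing.

growing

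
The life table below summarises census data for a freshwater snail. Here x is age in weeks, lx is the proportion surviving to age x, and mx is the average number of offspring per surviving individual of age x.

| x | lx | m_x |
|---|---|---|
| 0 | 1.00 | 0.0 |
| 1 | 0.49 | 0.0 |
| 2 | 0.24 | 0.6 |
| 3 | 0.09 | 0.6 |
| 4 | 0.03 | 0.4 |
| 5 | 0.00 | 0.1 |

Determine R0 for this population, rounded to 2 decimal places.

0.21

lx·mx by age: 0, 0, 0.144, 0.054, 0.012, 0
R0 = Σ lx·mx = 0.21 → 0.21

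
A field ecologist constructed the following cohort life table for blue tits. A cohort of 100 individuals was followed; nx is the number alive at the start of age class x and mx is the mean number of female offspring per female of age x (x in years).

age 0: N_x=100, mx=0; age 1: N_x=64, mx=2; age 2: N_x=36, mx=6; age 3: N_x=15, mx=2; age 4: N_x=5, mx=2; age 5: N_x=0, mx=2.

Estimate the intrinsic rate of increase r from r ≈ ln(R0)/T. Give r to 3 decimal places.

0.749

lx = nx/n0 = nx/100: 1, 0.64, 0.36, 0.15, 0.05, 0
R0 = Σ lx·mx = 0 + 1.28 + 2.16 + 0.3 + 0.1 + 0 = 3.84
Σ x·lx·mx = 6.9; T = 6.9/3.84 = 1.79688…
r ≈ ln(R0)/T = ln(3.84)/1.79688… = 0.74878… → 0.749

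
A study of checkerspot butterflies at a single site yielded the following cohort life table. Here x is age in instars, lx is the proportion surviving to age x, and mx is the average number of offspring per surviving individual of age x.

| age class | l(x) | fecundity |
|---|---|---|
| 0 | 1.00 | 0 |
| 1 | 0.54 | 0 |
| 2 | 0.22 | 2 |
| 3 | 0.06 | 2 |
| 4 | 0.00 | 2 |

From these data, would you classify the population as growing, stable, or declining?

declining

R0 = Σ lx·mx = 0 + 0 + 0.44 + 0.12 + 0 = 0.56
R0 < 1, so the population is declining.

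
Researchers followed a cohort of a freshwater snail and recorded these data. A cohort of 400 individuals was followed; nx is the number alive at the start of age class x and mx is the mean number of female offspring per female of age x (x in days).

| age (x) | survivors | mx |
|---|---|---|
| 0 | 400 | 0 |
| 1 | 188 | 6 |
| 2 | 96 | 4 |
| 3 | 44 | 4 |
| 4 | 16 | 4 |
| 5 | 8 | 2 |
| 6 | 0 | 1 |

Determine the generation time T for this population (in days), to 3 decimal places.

lx = nx/n0 = nx/400: 1, 0.47, 0.24, 0.11, 0.04, 0.02, 0
lx·mx: 0, 2.82, 0.96, 0.44, 0.16, 0.04, 0 → R0 = 4.42
x·lx·mx: 0, 2.82, 1.92, 1.32, 0.64, 0.2, 0 → Σ = 6.9
T = 6.9 / 4.42 = 1.561086… → 1.561

1.561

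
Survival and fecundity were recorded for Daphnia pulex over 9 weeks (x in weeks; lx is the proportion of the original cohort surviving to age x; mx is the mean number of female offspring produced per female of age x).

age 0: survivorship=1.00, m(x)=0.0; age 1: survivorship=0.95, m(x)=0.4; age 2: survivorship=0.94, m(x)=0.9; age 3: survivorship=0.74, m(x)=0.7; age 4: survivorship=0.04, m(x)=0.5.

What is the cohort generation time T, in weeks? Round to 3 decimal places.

2.101

lx·mx: 0, 0.38, 0.846, 0.518, 0.02 → R0 = 1.764
x·lx·mx: 0, 0.38, 1.692, 1.554, 0.08 → Σ = 3.706
T = 3.706 / 1.764 = 2.100907… → 2.101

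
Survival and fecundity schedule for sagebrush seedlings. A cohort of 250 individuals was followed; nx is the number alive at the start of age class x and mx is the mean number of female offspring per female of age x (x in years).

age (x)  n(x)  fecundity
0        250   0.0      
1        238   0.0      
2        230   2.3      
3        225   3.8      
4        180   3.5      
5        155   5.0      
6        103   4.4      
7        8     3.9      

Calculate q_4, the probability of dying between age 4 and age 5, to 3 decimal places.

lx = nx/n0 = nx/250: 1, 0.952, 0.92, 0.9, 0.72, 0.62, 0.412, 0.032
q_4 = (l_4 − l_5) / l_4 = (0.72 − 0.62) / 0.72
     = 0.1 / 0.72 = 0.138889… → 0.139

0.139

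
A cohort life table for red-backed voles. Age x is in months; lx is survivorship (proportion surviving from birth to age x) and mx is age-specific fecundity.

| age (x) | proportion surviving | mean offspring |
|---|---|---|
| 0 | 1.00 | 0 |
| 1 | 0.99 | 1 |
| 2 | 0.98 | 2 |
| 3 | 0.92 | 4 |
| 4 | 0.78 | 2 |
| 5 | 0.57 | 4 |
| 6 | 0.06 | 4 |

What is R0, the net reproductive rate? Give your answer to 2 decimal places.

10.71

lx·mx by age: 0, 0.99, 1.96, 3.68, 1.56, 2.28, 0.24
R0 = Σ lx·mx = 10.71 → 10.71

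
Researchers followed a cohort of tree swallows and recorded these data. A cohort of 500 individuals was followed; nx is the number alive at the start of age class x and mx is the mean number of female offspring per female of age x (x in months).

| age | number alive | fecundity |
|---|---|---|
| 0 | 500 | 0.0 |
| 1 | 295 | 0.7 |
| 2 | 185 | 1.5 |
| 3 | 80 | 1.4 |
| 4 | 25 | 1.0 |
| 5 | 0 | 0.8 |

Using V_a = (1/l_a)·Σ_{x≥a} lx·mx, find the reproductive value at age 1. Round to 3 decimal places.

2.105

lx = nx/n0 = nx/500: 1, 0.59, 0.37, 0.16, 0.05, 0
lx·mx for x ≥ 1: 0.413, 0.555, 0.224, 0.05, 0 → sum = 1.242
V_1 = 1.242 / l_1 = 1.242 / 0.59 = 2.105085… → 2.105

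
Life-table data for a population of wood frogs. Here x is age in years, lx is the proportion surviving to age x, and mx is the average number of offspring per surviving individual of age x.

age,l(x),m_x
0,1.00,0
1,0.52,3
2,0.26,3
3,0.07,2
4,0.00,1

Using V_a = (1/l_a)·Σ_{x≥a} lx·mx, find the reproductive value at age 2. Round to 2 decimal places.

lx·mx for x ≥ 2: 0.78, 0.14, 0 → sum = 0.92
V_2 = 0.92 / l_2 = 0.92 / 0.26 = 3.538462… → 3.54

3.54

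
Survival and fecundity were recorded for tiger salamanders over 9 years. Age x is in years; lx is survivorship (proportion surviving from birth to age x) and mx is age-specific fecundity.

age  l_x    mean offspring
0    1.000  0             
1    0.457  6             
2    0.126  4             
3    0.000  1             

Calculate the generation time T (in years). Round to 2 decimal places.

lx·mx: 0, 2.742, 0.504, 0 → R0 = 3.246
x·lx·mx: 0, 2.742, 1.008, 0 → Σ = 3.75
T = 3.75 / 3.246 = 1.155268… → 1.16

1.16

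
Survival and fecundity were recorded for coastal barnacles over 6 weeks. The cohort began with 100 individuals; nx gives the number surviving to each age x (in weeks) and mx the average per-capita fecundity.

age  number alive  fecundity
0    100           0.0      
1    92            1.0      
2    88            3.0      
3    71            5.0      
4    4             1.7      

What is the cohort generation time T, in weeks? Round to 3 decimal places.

2.385

lx = nx/n0 = nx/100: 1, 0.92, 0.88, 0.71, 0.04
lx·mx: 0, 0.92, 2.64, 3.55, 0.068 → R0 = 7.178
x·lx·mx: 0, 0.92, 5.28, 10.65, 0.272 → Σ = 17.122
T = 17.122 / 7.178 = 2.385344… → 2.385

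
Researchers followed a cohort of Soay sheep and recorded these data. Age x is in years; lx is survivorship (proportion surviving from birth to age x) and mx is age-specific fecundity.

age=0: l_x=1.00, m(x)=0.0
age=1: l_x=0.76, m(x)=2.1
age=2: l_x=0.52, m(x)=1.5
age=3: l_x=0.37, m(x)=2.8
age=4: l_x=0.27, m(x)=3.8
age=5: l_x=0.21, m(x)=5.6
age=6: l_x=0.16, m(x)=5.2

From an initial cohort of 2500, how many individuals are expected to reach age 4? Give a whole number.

Expected survivors = N0 · l_4 = 2500 × 0.27 = 675 → 675

675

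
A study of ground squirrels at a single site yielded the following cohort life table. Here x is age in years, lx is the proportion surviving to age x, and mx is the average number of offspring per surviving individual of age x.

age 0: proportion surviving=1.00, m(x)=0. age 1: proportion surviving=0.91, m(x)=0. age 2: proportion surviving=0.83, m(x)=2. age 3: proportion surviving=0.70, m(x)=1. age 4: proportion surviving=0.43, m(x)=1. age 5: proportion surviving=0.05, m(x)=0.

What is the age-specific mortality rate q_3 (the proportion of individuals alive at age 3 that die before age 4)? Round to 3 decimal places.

0.386

q_3 = (l_3 − l_4) / l_3 = (0.7 − 0.43) / 0.7
     = 0.27 / 0.7 = 0.385714… → 0.386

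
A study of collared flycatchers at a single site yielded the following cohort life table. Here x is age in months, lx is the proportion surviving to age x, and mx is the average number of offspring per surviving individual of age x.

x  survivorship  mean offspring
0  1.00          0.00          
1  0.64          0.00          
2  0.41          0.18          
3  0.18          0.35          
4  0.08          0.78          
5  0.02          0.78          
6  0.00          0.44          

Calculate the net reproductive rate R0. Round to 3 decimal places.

lx·mx by age: 0, 0, 0.0738, 0.063, 0.0624, 0.0156, 0
R0 = Σ lx·mx = 0.2148 → 0.215

0.215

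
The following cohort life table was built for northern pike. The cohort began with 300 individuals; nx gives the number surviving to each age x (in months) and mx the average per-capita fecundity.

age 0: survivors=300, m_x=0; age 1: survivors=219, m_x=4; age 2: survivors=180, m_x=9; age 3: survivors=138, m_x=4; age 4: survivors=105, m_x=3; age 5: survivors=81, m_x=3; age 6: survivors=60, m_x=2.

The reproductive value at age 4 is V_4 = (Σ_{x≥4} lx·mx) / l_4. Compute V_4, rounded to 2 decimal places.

lx = nx/n0 = nx/300: 1, 0.73, 0.6, 0.46, 0.35, 0.27, 0.2
lx·mx for x ≥ 4: 1.05, 0.81, 0.4 → sum = 2.26
V_4 = 2.26 / l_4 = 2.26 / 0.35 = 6.457143… → 6.46

6.46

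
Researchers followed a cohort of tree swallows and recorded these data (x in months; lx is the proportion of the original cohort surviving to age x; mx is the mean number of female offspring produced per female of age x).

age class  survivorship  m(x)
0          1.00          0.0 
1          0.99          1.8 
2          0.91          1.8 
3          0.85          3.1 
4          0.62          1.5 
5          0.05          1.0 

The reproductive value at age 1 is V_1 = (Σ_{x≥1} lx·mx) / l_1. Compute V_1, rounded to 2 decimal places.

lx·mx for x ≥ 1: 1.782, 1.638, 2.635, 0.93, 0.05 → sum = 7.035
V_1 = 7.035 / l_1 = 7.035 / 0.99 = 7.106061… → 7.11

7.11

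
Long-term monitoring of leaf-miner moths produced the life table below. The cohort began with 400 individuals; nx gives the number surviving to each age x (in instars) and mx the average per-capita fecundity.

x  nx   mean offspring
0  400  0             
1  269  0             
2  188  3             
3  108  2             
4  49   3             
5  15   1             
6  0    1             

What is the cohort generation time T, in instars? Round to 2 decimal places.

lx = nx/n0 = nx/400: 1, 0.6725, 0.47, 0.27, 0.1225, 0.0375, 0
lx·mx: 0, 0, 1.41, 0.54, 0.3675, 0.0375, 0 → R0 = 2.355
x·lx·mx: 0, 0, 2.82, 1.62, 1.47, 0.1875, 0 → Σ = 6.0975
T = 6.0975 / 2.355 = 2.589172… → 2.59

2.59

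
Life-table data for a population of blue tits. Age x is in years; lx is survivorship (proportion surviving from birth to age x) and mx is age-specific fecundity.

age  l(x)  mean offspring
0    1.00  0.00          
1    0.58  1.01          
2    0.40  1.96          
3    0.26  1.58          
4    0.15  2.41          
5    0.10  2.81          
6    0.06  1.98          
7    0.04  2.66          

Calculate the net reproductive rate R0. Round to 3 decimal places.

2.648

lx·mx by age: 0, 0.5858, 0.784, 0.4108, 0.3615, 0.281, 0.1188, 0.1064
R0 = Σ lx·mx = 2.6483 → 2.648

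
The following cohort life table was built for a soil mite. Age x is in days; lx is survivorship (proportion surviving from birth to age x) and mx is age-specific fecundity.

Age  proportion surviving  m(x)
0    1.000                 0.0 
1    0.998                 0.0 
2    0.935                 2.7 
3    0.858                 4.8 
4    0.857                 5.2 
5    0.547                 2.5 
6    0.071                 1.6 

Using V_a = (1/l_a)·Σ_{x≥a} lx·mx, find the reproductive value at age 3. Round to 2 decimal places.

lx·mx for x ≥ 3: 4.1184, 4.4564, 1.3675, 0.1136 → sum = 10.0559
V_3 = 10.0559 / l_3 = 10.0559 / 0.858 = 11.720163… → 11.72

11.72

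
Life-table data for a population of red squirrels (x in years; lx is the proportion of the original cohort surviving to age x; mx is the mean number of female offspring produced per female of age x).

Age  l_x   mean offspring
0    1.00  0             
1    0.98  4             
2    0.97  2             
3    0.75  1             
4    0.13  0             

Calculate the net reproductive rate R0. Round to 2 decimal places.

6.61

lx·mx by age: 0, 3.92, 1.94, 0.75, 0
R0 = Σ lx·mx = 6.61 → 6.61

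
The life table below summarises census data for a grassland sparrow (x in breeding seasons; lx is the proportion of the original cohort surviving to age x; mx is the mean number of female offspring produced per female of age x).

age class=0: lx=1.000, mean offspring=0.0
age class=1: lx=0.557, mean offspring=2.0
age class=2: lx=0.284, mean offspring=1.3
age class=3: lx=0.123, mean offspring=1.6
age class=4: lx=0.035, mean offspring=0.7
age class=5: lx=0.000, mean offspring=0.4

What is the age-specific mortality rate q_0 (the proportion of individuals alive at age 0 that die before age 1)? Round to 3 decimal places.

q_0 = (l_0 − l_1) / l_0 = (1 − 0.557) / 1
     = 0.443 / 1 = 0.443 → 0.443

0.443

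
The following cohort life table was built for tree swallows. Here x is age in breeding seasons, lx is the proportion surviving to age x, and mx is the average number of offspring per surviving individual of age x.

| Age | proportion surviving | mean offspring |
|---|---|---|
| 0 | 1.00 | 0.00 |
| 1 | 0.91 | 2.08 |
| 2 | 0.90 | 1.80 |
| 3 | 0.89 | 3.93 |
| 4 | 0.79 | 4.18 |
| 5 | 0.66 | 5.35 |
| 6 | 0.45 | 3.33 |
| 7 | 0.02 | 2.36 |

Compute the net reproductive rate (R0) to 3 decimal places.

15.389

lx·mx by age: 0, 1.8928, 1.62, 3.4977, 3.3022, 3.531, 1.4985, 0.0472
R0 = Σ lx·mx = 15.3894 → 15.389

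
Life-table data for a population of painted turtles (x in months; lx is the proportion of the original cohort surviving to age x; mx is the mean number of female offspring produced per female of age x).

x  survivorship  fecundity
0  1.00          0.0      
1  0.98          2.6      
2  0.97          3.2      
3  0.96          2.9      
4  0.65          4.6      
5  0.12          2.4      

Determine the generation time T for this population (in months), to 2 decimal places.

2.60

lx·mx: 0, 2.548, 3.104, 2.784, 2.99, 0.288 → R0 = 11.714
x·lx·mx: 0, 2.548, 6.208, 8.352, 11.96, 1.44 → Σ = 30.508
T = 30.508 / 11.714 = 2.604405… → 2.60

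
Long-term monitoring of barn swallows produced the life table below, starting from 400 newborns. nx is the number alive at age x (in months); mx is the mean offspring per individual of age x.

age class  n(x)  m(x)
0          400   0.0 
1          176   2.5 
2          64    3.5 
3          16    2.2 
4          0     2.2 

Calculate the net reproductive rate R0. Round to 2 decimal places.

1.75

lx = nx/n0 = nx/400: 1, 0.44, 0.16, 0.04, 0
lx·mx by age: 0, 1.1, 0.56, 0.088, 0
R0 = Σ lx·mx = 1.748 → 1.75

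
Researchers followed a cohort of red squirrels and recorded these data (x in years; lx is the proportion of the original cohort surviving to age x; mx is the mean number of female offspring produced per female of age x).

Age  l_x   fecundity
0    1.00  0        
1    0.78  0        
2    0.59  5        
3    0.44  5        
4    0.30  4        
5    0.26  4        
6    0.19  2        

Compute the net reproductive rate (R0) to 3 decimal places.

lx·mx by age: 0, 0, 2.95, 2.2, 1.2, 1.04, 0.38
R0 = Σ lx·mx = 7.77 → 7.770

7.770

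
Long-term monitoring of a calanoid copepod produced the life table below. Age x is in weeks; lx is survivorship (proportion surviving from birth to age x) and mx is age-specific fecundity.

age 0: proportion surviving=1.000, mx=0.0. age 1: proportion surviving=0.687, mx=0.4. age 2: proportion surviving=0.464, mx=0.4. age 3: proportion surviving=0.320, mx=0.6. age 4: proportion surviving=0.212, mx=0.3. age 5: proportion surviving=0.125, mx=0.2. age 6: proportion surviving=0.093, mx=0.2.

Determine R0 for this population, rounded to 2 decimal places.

0.76

lx·mx by age: 0, 0.2748, 0.1856, 0.192, 0.0636, 0.025, 0.0186
R0 = Σ lx·mx = 0.7596 → 0.76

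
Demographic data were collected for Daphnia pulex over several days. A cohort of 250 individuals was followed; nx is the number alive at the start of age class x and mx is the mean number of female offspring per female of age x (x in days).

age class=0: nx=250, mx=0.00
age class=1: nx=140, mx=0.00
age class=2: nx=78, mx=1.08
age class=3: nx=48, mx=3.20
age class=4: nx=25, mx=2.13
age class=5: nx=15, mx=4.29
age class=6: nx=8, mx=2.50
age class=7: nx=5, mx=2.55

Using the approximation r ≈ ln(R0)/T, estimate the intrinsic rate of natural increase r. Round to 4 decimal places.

lx = nx/n0 = nx/250: 1, 0.56, 0.312, 0.192, 0.1, 0.06, 0.032, 0.02
R0 = Σ lx·mx = 0 + 0 + 0.33696 + 0.6144 + 0.213 + 0.2574 + 0.08 + 0.051 = 1.55276
Σ x·lx·mx = 5.49312; T = 5.49312/1.55276 = 3.53765…
r ≈ ln(R0)/T = ln(1.55276)/3.53765… = 0.124386… → 0.1244

0.1244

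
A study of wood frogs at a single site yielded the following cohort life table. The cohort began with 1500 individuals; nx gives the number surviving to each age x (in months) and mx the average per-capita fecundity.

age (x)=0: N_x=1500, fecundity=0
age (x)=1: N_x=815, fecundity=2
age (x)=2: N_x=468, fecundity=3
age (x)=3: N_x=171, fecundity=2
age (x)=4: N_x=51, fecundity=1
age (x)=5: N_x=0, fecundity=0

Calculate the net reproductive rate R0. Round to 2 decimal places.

lx = nx/n0 = nx/1500: 1, 0.54333…, 0.312, 0.114, 0.034, 0
lx·mx by age: 0, 1.086667…, 0.936, 0.228, 0.034, 0
R0 = Σ lx·mx = 2.284667… → 2.28

2.28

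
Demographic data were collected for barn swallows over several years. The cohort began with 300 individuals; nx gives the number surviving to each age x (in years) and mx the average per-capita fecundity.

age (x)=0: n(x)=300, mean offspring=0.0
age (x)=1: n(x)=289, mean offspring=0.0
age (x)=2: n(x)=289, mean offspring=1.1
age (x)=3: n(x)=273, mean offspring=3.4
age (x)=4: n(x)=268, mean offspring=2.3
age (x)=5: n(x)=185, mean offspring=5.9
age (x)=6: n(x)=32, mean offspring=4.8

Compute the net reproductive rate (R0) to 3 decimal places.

10.359

lx = nx/n0 = nx/300: 1, 0.96333…, 0.96333…, 0.91, 0.89333…, 0.61667…, 0.10667…
lx·mx by age: 0, 0, 1.059667…, 3.094, 2.054667…, 3.638333…, 0.512…
R0 = Σ lx·mx = 10.358667… → 10.359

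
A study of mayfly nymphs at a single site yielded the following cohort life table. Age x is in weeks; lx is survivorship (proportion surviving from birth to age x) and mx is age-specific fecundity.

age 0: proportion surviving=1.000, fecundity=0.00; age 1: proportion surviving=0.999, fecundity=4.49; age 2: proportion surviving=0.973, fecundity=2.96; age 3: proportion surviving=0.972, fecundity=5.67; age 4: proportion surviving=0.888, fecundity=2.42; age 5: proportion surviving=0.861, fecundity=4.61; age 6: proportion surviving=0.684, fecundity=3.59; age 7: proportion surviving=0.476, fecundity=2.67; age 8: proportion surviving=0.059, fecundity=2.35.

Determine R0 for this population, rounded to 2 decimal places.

22.86

lx·mx by age: 0, 4.48551, 2.88008, 5.51124, 2.14896, 3.96921, 2.45556, 1.27092, 0.13865
R0 = Σ lx·mx = 22.86013 → 22.86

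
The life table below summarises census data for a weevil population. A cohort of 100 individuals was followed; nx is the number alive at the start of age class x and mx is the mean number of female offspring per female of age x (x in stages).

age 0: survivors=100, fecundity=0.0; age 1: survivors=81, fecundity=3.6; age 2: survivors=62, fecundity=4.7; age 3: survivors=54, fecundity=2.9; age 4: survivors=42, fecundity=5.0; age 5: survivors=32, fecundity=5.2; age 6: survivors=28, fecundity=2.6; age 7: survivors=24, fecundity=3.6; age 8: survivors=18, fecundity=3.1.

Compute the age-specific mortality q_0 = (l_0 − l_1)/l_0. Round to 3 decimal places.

0.190

lx = nx/n0 = nx/100: 1, 0.81, 0.62, 0.54, 0.42, 0.32, 0.28, 0.24, 0.18
q_0 = (l_0 − l_1) / l_0 = (1 − 0.81) / 1
     = 0.19 / 1 = 0.19 → 0.190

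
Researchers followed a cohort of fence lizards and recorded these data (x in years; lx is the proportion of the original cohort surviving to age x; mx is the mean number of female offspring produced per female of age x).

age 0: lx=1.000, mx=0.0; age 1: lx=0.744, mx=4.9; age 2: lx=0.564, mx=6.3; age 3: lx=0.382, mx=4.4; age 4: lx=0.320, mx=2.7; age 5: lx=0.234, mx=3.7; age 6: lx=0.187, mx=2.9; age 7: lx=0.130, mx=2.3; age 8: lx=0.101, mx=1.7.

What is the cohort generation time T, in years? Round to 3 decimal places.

2.607

lx·mx: 0, 3.6456, 3.5532, 1.6808, 0.864, 0.8658, 0.5423, 0.299, 0.1717 → R0 = 11.6224
x·lx·mx: 0, 3.6456, 7.1064, 5.0424, 3.456, 4.329, 3.2538, 2.093, 1.3736 → Σ = 30.2998
T = 30.2998 / 11.6224 = 2.607017… → 2.607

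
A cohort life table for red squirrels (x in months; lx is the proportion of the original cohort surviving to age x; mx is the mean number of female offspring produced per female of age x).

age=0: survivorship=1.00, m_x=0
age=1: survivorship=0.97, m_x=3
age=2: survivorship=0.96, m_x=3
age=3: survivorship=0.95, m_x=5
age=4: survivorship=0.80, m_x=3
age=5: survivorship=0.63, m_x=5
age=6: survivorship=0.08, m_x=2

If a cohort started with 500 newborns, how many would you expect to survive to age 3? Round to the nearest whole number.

Expected survivors = N0 · l_3 = 500 × 0.95 = 475 → 475

475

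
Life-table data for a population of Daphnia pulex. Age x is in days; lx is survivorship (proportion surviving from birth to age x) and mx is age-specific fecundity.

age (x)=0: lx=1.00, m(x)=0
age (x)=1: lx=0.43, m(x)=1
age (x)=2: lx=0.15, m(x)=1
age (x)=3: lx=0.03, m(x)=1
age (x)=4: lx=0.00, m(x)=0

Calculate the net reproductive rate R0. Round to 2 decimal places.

0.61

lx·mx by age: 0, 0.43, 0.15, 0.03, 0
R0 = Σ lx·mx = 0.61 → 0.61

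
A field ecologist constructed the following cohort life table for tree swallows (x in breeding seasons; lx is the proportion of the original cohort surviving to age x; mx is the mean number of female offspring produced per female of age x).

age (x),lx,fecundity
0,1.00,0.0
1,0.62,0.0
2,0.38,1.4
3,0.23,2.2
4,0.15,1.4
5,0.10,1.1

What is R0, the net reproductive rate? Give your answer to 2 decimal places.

lx·mx by age: 0, 0, 0.532, 0.506, 0.21, 0.11
R0 = Σ lx·mx = 1.358 → 1.36

1.36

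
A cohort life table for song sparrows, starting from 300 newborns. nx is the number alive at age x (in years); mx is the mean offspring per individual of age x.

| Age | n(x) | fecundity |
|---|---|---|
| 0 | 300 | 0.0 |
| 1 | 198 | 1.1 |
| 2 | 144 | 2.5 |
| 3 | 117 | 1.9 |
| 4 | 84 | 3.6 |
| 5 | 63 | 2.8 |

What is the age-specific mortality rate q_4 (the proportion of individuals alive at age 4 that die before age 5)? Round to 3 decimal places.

lx = nx/n0 = nx/300: 1, 0.66, 0.48, 0.39, 0.28, 0.21
q_4 = (l_4 − l_5) / l_4 = (0.28 − 0.21) / 0.28
     = 0.07 / 0.28 = 0.25 → 0.250

0.250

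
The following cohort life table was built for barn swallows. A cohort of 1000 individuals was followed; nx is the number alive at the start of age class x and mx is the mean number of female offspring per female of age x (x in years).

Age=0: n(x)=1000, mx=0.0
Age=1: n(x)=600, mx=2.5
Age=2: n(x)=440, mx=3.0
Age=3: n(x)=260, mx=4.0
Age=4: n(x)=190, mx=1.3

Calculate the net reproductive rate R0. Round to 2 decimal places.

4.11

lx = nx/n0 = nx/1000: 1, 0.6, 0.44, 0.26, 0.19
lx·mx by age: 0, 1.5, 1.32, 1.04, 0.247
R0 = Σ lx·mx = 4.107 → 4.11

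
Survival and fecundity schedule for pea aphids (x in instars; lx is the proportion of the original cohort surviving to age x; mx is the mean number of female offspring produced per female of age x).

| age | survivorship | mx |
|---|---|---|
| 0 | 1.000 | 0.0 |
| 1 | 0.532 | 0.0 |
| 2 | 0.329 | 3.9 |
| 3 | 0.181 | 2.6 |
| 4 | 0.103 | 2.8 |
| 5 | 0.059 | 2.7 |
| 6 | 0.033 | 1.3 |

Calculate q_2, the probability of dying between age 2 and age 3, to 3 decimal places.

0.450

q_2 = (l_2 − l_3) / l_2 = (0.329 − 0.181) / 0.329
     = 0.148 / 0.329 = 0.449848… → 0.450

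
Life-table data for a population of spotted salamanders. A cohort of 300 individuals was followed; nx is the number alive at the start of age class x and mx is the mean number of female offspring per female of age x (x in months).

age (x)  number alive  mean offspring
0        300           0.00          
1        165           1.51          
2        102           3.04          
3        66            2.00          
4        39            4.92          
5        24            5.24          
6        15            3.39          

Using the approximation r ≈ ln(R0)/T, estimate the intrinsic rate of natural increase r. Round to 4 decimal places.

lx = nx/n0 = nx/300: 1, 0.55, 0.34, 0.22, 0.13, 0.08, 0.05
R0 = Σ lx·mx = 0 + 0.8305 + 1.0336 + 0.44 + 0.6396 + 0.4192 + 0.1695 = 3.5324
Σ x·lx·mx = 9.8891; T = 9.8891/3.5324 = 2.79954…
r ≈ ln(R0)/T = ln(3.5324)/2.79954… = 0.45078… → 0.4508

0.4508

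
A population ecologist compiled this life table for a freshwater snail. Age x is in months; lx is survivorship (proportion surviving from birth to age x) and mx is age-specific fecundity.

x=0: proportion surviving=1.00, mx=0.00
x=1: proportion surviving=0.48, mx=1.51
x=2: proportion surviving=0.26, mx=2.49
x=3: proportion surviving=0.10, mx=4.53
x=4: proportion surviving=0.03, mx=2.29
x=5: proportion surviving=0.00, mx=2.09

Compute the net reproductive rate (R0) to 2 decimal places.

1.89

lx·mx by age: 0, 0.7248, 0.6474, 0.453, 0.0687, 0
R0 = Σ lx·mx = 1.8939 → 1.89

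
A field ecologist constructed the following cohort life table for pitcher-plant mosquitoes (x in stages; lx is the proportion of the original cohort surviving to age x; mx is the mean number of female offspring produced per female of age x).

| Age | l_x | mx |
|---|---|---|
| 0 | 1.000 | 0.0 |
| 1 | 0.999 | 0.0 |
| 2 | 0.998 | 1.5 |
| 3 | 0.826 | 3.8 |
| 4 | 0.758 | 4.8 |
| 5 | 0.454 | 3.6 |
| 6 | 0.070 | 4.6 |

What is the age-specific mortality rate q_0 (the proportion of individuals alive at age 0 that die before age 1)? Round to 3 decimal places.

q_0 = (l_0 − l_1) / l_0 = (1 − 0.999) / 1
     = 0.001 / 1 = 0.001 → 0.001

0.001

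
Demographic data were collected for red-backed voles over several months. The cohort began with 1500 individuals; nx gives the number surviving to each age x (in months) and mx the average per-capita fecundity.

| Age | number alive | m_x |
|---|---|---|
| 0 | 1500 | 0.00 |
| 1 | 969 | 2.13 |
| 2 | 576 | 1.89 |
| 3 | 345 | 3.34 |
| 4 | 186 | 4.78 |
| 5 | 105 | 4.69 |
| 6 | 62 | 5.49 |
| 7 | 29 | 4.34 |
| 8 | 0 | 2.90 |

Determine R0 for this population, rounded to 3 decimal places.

4.102

lx = nx/n0 = nx/1500: 1, 0.646, 0.384, 0.23, 0.124, 0.07, 0.04133…, 0.01933…, 0
lx·mx by age: 0, 1.37598, 0.72576, 0.7682, 0.59272, 0.3283, 0.22692…, 0.083907…, 0
R0 = Σ lx·mx = 4.101787… → 4.102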